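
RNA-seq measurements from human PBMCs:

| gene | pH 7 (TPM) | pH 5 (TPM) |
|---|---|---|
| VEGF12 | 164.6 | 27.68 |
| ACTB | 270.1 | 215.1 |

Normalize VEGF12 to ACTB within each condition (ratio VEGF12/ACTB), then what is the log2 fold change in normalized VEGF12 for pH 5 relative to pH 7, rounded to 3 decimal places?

VEGF12/ACTB (pH 7) = 164.6 / 270.1 = 0.6094
VEGF12/ACTB (pH 5) = 27.68 / 215.1 = 0.12868
Fold change = 0.12868 / 0.6094 = 0.2112
log2(0.2112) = -2.2436

-2.244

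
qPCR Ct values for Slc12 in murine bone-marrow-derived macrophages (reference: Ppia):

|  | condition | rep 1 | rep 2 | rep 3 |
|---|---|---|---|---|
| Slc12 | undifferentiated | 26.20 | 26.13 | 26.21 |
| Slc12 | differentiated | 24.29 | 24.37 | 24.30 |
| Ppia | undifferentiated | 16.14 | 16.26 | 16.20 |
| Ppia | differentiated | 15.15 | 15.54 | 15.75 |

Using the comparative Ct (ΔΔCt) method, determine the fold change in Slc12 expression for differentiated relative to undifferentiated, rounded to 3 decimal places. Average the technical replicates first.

Mean Ct: Slc12 undifferentiated 26.180; Slc12 differentiated 24.320; Ppia undifferentiated 16.200; Ppia differentiated 15.480
ΔCt(undifferentiated) = 26.180 − 16.200 = 9.980
ΔCt(differentiated) = 24.320 − 15.480 = 8.840
ΔΔCt = 8.840 − 9.980 = -1.140
Fold change = 2^(−(-1.140)) = 2^1.140 = 2.2038

2.204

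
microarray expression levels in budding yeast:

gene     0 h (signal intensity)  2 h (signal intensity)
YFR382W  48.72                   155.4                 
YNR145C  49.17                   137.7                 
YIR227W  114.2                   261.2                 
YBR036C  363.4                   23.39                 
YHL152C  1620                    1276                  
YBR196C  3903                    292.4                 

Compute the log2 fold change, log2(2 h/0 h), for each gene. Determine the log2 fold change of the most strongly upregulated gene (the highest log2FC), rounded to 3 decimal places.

log2(155.4/48.72) = 1.673  (YFR382W)
log2(137.7/49.17) = 1.486  (YNR145C)
log2(261.2/114.2) = 1.194  (YIR227W)
log2(23.39/363.4) = -3.958  (YBR036C)
log2(1276/1620) = -0.344  (YHL152C)
log2(292.4/3903) = -3.739  (YBR196C)
YFR382W is most strongly upregulated.

1.673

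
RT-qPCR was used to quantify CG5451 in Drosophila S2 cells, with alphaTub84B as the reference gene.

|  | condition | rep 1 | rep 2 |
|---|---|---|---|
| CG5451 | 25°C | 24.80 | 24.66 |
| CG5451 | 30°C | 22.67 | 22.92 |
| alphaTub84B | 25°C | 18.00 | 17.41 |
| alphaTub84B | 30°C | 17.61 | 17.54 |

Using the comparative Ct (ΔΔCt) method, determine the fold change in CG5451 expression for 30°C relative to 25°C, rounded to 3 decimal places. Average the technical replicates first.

3.494

Mean Ct: CG5451 25°C 24.730; CG5451 30°C 22.795; alphaTub84B 25°C 17.705; alphaTub84B 30°C 17.575
ΔCt(25°C) = 24.730 − 17.705 = 7.025
ΔCt(30°C) = 22.795 − 17.575 = 5.220
ΔΔCt = 5.220 − 7.025 = -1.805
Fold change = 2^(−(-1.805)) = 2^1.805 = 3.4943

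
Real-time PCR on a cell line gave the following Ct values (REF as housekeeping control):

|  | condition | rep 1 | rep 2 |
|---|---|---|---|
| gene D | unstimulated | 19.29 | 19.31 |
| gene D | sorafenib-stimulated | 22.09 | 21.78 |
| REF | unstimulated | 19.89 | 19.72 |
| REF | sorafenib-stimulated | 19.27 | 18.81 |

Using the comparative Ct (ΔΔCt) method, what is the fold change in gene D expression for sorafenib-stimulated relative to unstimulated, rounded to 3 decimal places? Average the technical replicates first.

0.095

Mean Ct: gene D unstimulated 19.300; gene D sorafenib-stimulated 21.935; REF unstimulated 19.805; REF sorafenib-stimulated 19.040
ΔCt(unstimulated) = 19.300 − 19.805 = -0.505
ΔCt(sorafenib-stimulated) = 21.935 − 19.040 = 2.895
ΔΔCt = 2.895 − (-0.505) = 3.400
Fold change = 2^(−3.400) = 0.0947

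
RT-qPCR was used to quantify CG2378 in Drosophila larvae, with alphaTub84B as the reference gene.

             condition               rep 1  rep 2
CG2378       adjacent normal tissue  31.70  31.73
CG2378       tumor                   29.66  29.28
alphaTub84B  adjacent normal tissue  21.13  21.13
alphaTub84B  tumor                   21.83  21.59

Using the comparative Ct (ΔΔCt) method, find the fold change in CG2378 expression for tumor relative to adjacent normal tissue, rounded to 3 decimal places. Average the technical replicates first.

Mean Ct: CG2378 adjacent normal tissue 31.715; CG2378 tumor 29.470; alphaTub84B adjacent normal tissue 21.130; alphaTub84B tumor 21.710
ΔCt(adjacent normal tissue) = 31.715 − 21.130 = 10.585
ΔCt(tumor) = 29.470 − 21.710 = 7.760
ΔΔCt = 7.760 − 10.585 = -2.825
Fold change = 2^(−(-2.825)) = 2^2.825 = 7.0861

7.086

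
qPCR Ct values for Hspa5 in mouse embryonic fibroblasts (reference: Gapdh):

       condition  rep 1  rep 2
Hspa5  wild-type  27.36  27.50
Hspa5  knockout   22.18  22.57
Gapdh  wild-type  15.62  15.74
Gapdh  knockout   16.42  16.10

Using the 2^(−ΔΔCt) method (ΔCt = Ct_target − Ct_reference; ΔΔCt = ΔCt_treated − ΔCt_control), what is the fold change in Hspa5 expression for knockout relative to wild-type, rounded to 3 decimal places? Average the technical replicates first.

Mean Ct: Hspa5 wild-type 27.430; Hspa5 knockout 22.375; Gapdh wild-type 15.680; Gapdh knockout 16.260
ΔCt(wild-type) = 27.430 − 15.680 = 11.750
ΔCt(knockout) = 22.375 − 16.260 = 6.115
ΔΔCt = 6.115 − 11.750 = -5.635
Fold change = 2^(−(-5.635)) = 2^5.635 = 49.6940

49.694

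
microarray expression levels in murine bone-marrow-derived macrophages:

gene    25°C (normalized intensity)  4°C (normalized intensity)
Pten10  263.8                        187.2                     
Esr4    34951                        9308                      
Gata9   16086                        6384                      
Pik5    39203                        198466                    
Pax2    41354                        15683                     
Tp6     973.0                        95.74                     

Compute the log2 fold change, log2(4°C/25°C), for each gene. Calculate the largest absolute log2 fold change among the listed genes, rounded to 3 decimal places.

log2(187.2/263.8) = -0.495  (Pten10)
log2(9308/34951) = -1.909  (Esr4)
log2(6384/16086) = -1.333  (Gata9)
log2(198466/39203) = 2.340  (Pik5)
log2(15683/41354) = -1.399  (Pax2)
log2(95.74/973.0) = -3.345  (Tp6)
The largest magnitude belongs to Tp6.

3.345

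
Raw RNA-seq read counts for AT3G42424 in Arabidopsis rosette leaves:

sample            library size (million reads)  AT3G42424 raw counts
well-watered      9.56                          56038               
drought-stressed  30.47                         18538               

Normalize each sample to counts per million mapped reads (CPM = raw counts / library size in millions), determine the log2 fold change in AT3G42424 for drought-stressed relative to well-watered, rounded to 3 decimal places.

CPM(well-watered) = 56038 / 9.56 = 5861.7155
CPM(drought-stressed) = 18538 / 30.47 = 608.4017
Fold change = 608.4017 / 5861.7155 = 0.10379
log2(0.10379) = -3.2682

-3.268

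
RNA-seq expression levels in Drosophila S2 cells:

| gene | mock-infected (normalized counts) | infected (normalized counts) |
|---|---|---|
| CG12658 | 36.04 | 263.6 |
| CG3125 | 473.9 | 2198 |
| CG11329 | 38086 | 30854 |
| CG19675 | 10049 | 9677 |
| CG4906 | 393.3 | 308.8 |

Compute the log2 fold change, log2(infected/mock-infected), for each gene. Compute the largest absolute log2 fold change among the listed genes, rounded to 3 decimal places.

2.871

log2(263.6/36.04) = 2.871  (CG12658)
log2(2198/473.9) = 2.214  (CG3125)
log2(30854/38086) = -0.304  (CG11329)
log2(9677/10049) = -0.054  (CG19675)
log2(308.8/393.3) = -0.349  (CG4906)
The largest magnitude belongs to CG12658.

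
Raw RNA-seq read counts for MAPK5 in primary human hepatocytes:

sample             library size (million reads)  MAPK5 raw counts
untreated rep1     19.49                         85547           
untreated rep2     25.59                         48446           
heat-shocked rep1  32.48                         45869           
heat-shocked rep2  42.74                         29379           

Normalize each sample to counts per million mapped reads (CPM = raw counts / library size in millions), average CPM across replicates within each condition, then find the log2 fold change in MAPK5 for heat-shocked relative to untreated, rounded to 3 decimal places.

-1.581

CPM(untreated rep1) = 85547 / 19.49 = 4389.2766
CPM(untreated rep2) = 48446 / 25.59 = 1893.1614
CPM(heat-shocked rep1) = 45869 / 32.48 = 1412.2229
CPM(heat-shocked rep2) = 29379 / 42.74 = 687.3889
mean CPM(untreated) = 3141.2190; mean CPM(heat-shocked) = 1049.8059
Fold change = 1049.8059 / 3141.2190 = 0.33420
log2(0.33420) = -1.5812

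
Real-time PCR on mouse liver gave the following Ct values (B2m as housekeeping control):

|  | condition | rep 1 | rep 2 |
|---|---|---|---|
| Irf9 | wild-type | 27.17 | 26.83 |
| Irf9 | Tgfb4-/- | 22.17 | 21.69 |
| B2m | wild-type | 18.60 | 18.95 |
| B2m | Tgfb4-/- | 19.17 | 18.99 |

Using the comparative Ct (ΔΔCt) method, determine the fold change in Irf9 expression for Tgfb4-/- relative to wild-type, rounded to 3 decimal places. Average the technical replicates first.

41.499

Mean Ct: Irf9 wild-type 27.000; Irf9 Tgfb4-/- 21.930; B2m wild-type 18.775; B2m Tgfb4-/- 19.080
ΔCt(wild-type) = 27.000 − 18.775 = 8.225
ΔCt(Tgfb4-/-) = 21.930 − 19.080 = 2.850
ΔΔCt = 2.850 − 8.225 = -5.375
Fold change = 2^(−(-5.375)) = 2^5.375 = 41.4989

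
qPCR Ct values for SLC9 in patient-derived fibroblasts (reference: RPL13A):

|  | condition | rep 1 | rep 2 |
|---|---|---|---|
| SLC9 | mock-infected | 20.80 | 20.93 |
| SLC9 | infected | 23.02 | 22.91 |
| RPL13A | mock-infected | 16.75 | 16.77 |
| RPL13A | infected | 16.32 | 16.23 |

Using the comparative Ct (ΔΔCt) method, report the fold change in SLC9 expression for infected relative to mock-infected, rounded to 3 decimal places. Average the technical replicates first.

0.167

Mean Ct: SLC9 mock-infected 20.865; SLC9 infected 22.965; RPL13A mock-infected 16.760; RPL13A infected 16.275
ΔCt(mock-infected) = 20.865 − 16.760 = 4.105
ΔCt(infected) = 22.965 − 16.275 = 6.690
ΔΔCt = 6.690 − 4.105 = 2.585
Fold change = 2^(−2.585) = 0.1667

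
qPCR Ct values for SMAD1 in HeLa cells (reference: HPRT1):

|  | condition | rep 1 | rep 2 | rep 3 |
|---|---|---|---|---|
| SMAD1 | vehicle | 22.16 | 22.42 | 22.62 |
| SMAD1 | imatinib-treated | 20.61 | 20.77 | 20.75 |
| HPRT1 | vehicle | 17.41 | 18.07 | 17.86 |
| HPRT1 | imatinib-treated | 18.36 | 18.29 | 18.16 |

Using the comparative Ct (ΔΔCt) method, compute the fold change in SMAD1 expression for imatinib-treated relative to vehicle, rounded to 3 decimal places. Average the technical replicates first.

Mean Ct: SMAD1 vehicle 22.400; SMAD1 imatinib-treated 20.710; HPRT1 vehicle 17.780; HPRT1 imatinib-treated 18.270
ΔCt(vehicle) = 22.400 − 17.780 = 4.620
ΔCt(imatinib-treated) = 20.710 − 18.270 = 2.440
ΔΔCt = 2.440 − 4.620 = -2.180
Fold change = 2^(−(-2.180)) = 2^2.180 = 4.5315

4.532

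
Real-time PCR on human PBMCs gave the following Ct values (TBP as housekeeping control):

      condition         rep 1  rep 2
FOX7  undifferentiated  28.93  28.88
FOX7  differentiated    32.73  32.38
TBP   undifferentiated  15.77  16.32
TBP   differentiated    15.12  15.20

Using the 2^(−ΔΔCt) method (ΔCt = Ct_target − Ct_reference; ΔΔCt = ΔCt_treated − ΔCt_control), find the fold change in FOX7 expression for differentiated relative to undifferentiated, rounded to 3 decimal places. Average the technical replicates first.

0.043

Mean Ct: FOX7 undifferentiated 28.905; FOX7 differentiated 32.555; TBP undifferentiated 16.045; TBP differentiated 15.160
ΔCt(undifferentiated) = 28.905 − 16.045 = 12.860
ΔCt(differentiated) = 32.555 − 15.160 = 17.395
ΔΔCt = 17.395 − 12.860 = 4.535
Fold change = 2^(−4.535) = 0.0431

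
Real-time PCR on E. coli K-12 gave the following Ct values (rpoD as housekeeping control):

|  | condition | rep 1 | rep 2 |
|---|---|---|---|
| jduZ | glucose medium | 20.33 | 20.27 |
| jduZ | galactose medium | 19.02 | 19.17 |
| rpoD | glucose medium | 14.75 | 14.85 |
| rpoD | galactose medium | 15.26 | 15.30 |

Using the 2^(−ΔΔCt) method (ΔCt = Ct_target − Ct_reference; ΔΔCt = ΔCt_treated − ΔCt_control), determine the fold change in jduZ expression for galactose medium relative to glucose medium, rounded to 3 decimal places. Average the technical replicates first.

3.215

Mean Ct: jduZ glucose medium 20.300; jduZ galactose medium 19.095; rpoD glucose medium 14.800; rpoD galactose medium 15.280
ΔCt(glucose medium) = 20.300 − 14.800 = 5.500
ΔCt(galactose medium) = 19.095 − 15.280 = 3.815
ΔΔCt = 3.815 − 5.500 = -1.685
Fold change = 2^(−(-1.685)) = 2^1.685 = 3.2154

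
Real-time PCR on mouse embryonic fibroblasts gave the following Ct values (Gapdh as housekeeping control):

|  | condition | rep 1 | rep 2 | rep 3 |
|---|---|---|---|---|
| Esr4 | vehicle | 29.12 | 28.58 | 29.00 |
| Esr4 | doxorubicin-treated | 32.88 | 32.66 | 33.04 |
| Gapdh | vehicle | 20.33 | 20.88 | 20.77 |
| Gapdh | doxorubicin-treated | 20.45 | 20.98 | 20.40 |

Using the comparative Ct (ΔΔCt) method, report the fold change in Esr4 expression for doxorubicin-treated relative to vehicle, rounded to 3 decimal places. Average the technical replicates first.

Mean Ct: Esr4 vehicle 28.900; Esr4 doxorubicin-treated 32.860; Gapdh vehicle 20.660; Gapdh doxorubicin-treated 20.610
ΔCt(vehicle) = 28.900 − 20.660 = 8.240
ΔCt(doxorubicin-treated) = 32.860 − 20.610 = 12.250
ΔΔCt = 12.250 − 8.240 = 4.010
Fold change = 2^(−4.010) = 0.0621

0.062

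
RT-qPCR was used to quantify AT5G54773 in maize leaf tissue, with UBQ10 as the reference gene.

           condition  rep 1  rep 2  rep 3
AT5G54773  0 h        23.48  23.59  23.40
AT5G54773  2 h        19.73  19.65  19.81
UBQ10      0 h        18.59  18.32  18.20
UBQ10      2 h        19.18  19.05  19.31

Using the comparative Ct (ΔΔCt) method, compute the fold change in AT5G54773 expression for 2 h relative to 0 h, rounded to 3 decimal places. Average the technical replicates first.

Mean Ct: AT5G54773 0 h 23.490; AT5G54773 2 h 19.730; UBQ10 0 h 18.370; UBQ10 2 h 19.180
ΔCt(0 h) = 23.490 − 18.370 = 5.120
ΔCt(2 h) = 19.730 − 19.180 = 0.550
ΔΔCt = 0.550 − 5.120 = -4.570
Fold change = 2^(−(-4.570)) = 2^4.570 = 23.7524

23.752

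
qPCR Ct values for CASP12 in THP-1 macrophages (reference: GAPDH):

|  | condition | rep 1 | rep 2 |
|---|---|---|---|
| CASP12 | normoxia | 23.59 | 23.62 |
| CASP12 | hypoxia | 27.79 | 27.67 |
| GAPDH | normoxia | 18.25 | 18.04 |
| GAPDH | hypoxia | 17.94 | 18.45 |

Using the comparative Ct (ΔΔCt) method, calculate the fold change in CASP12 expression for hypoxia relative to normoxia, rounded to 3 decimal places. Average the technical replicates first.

0.059

Mean Ct: CASP12 normoxia 23.605; CASP12 hypoxia 27.730; GAPDH normoxia 18.145; GAPDH hypoxia 18.195
ΔCt(normoxia) = 23.605 − 18.145 = 5.460
ΔCt(hypoxia) = 27.730 − 18.195 = 9.535
ΔΔCt = 9.535 − 5.460 = 4.075
Fold change = 2^(−4.075) = 0.0593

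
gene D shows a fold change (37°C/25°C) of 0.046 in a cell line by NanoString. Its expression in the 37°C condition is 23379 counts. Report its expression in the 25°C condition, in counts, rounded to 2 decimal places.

25°C expression = 23379 / 0.046 = 508239.13

508239.13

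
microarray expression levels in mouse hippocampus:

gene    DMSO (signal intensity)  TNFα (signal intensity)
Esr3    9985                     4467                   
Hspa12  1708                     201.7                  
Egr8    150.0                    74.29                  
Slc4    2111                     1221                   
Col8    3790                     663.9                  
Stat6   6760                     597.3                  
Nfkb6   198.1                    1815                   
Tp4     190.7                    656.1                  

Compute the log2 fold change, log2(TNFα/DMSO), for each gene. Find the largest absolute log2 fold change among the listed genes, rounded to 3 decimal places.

3.500

log2(4467/9985) = -1.160  (Esr3)
log2(201.7/1708) = -3.082  (Hspa12)
log2(74.29/150.0) = -1.014  (Egr8)
log2(1221/2111) = -0.790  (Slc4)
log2(663.9/3790) = -2.513  (Col8)
log2(597.3/6760) = -3.500  (Stat6)
log2(1815/198.1) = 3.196  (Nfkb6)
log2(656.1/190.7) = 1.783  (Tp4)
The largest magnitude belongs to Stat6.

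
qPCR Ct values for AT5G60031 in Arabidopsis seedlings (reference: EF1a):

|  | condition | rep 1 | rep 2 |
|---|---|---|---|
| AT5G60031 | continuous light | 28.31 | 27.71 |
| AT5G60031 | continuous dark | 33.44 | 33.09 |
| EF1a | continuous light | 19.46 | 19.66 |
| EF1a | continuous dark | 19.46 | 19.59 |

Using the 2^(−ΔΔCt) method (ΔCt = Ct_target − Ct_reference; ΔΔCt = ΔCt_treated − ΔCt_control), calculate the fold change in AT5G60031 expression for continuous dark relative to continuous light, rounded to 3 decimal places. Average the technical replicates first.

Mean Ct: AT5G60031 continuous light 28.010; AT5G60031 continuous dark 33.265; EF1a continuous light 19.560; EF1a continuous dark 19.525
ΔCt(continuous light) = 28.010 − 19.560 = 8.450
ΔCt(continuous dark) = 33.265 − 19.525 = 13.740
ΔΔCt = 13.740 − 8.450 = 5.290
Fold change = 2^(−5.290) = 0.0256

0.026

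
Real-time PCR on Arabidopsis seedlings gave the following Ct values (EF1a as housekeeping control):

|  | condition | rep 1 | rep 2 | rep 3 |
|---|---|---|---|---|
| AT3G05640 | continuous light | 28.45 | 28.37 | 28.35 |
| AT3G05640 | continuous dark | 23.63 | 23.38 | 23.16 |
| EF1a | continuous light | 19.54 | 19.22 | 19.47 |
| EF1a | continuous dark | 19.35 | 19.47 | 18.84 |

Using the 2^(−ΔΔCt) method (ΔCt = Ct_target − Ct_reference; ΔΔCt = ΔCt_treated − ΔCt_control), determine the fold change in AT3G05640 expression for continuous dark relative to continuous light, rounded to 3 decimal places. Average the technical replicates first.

28.051

Mean Ct: AT3G05640 continuous light 28.390; AT3G05640 continuous dark 23.390; EF1a continuous light 19.410; EF1a continuous dark 19.220
ΔCt(continuous light) = 28.390 − 19.410 = 8.980
ΔCt(continuous dark) = 23.390 − 19.220 = 4.170
ΔΔCt = 4.170 − 8.980 = -4.810
Fold change = 2^(−(-4.810)) = 2^4.810 = 28.0514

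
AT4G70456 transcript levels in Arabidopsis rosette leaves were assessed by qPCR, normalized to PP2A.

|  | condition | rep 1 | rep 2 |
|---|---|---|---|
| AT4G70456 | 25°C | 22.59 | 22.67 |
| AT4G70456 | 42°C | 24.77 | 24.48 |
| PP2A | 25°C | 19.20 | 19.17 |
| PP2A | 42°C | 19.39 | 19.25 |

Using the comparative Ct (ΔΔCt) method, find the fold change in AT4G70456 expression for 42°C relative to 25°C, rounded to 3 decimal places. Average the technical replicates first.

Mean Ct: AT4G70456 25°C 22.630; AT4G70456 42°C 24.625; PP2A 25°C 19.185; PP2A 42°C 19.320
ΔCt(25°C) = 22.630 − 19.185 = 3.445
ΔCt(42°C) = 24.625 − 19.320 = 5.305
ΔΔCt = 5.305 − 3.445 = 1.860
Fold change = 2^(−1.860) = 0.2755

0.275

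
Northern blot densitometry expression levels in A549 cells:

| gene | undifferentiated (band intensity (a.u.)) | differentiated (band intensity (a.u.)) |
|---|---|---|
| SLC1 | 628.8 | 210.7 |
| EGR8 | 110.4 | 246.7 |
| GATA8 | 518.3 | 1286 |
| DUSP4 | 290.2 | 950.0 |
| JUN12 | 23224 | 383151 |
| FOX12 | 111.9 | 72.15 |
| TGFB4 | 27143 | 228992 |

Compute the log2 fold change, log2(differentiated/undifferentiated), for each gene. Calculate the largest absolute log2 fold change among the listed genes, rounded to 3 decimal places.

log2(210.7/628.8) = -1.577  (SLC1)
log2(246.7/110.4) = 1.160  (EGR8)
log2(1286/518.3) = 1.311  (GATA8)
log2(950.0/290.2) = 1.711  (DUSP4)
log2(383151/23224) = 4.044  (JUN12)
log2(72.15/111.9) = -0.633  (FOX12)
log2(228992/27143) = 3.077  (TGFB4)
The largest magnitude belongs to JUN12.

4.044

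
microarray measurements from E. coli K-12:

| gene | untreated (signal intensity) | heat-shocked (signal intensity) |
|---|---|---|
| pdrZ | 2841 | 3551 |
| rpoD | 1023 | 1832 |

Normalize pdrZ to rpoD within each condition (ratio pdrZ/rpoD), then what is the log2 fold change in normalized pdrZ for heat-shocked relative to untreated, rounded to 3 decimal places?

pdrZ/rpoD (untreated) = 2841 / 1023 = 2.7771
pdrZ/rpoD (heat-shocked) = 3551 / 1832 = 1.9383
Fold change = 1.9383 / 2.7771 = 0.6980
log2(0.6980) = -0.5188

-0.519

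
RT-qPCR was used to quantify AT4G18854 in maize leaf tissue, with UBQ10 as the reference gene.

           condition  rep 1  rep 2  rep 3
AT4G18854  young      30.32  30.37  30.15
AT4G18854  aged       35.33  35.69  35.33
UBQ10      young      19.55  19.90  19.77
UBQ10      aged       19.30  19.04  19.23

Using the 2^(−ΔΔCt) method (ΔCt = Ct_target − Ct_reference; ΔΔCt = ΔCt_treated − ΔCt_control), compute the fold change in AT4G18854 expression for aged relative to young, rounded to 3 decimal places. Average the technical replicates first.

Mean Ct: AT4G18854 young 30.280; AT4G18854 aged 35.450; UBQ10 young 19.740; UBQ10 aged 19.190
ΔCt(young) = 30.280 − 19.740 = 10.540
ΔCt(aged) = 35.450 − 19.190 = 16.260
ΔΔCt = 16.260 − 10.540 = 5.720
Fold change = 2^(−5.720) = 0.0190

0.019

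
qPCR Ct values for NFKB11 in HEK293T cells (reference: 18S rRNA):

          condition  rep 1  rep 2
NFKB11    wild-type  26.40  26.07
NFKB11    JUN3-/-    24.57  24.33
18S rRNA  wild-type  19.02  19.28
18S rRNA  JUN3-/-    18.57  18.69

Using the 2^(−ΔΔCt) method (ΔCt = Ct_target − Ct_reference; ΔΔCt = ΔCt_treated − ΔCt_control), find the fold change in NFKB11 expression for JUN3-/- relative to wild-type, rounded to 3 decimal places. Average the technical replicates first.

Mean Ct: NFKB11 wild-type 26.235; NFKB11 JUN3-/- 24.450; 18S rRNA wild-type 19.150; 18S rRNA JUN3-/- 18.630
ΔCt(wild-type) = 26.235 − 19.150 = 7.085
ΔCt(JUN3-/-) = 24.450 − 18.630 = 5.820
ΔΔCt = 5.820 − 7.085 = -1.265
Fold change = 2^(−(-1.265)) = 2^1.265 = 2.4033

2.403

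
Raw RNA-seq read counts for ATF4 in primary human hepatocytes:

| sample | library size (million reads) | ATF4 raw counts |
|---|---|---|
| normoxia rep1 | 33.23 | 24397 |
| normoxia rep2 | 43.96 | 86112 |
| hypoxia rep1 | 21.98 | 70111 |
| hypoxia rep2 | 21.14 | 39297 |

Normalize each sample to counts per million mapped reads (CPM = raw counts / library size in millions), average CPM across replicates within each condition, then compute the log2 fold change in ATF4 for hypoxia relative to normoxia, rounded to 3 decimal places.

0.907

CPM(normoxia rep1) = 24397 / 33.23 = 734.1860
CPM(normoxia rep2) = 86112 / 43.96 = 1958.8717
CPM(hypoxia rep1) = 70111 / 21.98 = 3189.7634
CPM(hypoxia rep2) = 39297 / 21.14 = 1858.8931
mean CPM(normoxia) = 1346.5288; mean CPM(hypoxia) = 2524.3283
Fold change = 2524.3283 / 1346.5288 = 1.87469
log2(1.87469) = 0.9067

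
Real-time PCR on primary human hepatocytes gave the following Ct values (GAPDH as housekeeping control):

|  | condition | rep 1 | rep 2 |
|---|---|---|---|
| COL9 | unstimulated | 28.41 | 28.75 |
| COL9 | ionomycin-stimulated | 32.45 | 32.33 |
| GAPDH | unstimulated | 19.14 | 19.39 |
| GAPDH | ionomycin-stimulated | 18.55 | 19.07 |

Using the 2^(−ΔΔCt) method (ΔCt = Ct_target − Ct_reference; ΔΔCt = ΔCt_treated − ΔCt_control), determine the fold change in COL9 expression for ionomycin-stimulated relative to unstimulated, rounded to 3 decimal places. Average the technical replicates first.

Mean Ct: COL9 unstimulated 28.580; COL9 ionomycin-stimulated 32.390; GAPDH unstimulated 19.265; GAPDH ionomycin-stimulated 18.810
ΔCt(unstimulated) = 28.580 − 19.265 = 9.315
ΔCt(ionomycin-stimulated) = 32.390 − 18.810 = 13.580
ΔΔCt = 13.580 − 9.315 = 4.265
Fold change = 2^(−4.265) = 0.0520

0.052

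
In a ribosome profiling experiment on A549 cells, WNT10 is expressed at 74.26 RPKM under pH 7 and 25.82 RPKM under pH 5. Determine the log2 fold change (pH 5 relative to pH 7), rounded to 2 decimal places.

Fold change = 25.82 / 74.26 = 0.3477
log2(0.3477) = -1.524

-1.52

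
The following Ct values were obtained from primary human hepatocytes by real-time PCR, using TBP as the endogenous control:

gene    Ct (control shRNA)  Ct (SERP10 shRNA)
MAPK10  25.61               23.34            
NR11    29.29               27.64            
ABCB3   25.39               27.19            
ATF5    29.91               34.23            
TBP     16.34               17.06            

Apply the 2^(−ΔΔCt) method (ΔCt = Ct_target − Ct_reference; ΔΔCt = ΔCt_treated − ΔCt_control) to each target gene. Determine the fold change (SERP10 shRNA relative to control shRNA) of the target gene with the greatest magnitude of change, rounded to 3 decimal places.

0.082

MAPK10: ΔΔCt = (23.34−17.06) − (25.61−16.34) = 6.28 − 9.27 = -2.99; fold change = 2^2.99 = 7.945
NR11: ΔΔCt = (27.64−17.06) − (29.29−16.34) = 10.58 − 12.95 = -2.37; fold change = 2^2.37 = 5.169
ABCB3: ΔΔCt = (27.19−17.06) − (25.39−16.34) = 10.13 − 9.05 = 1.08; fold change = 2^-1.08 = 0.473
ATF5: ΔΔCt = (34.23−17.06) − (29.91−16.34) = 17.17 − 13.57 = 3.60; fold change = 2^-3.60 = 0.082
ATF5 has the largest |ΔΔCt| = 3.60.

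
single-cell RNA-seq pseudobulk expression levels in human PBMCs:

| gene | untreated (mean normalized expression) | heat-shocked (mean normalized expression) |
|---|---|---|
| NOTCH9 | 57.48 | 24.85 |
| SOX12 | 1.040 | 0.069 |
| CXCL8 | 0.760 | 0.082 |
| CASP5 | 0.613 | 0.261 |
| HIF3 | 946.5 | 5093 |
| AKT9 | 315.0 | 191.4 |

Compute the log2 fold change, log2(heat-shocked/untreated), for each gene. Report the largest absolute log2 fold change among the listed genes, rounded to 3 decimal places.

log2(24.85/57.48) = -1.210  (NOTCH9)
log2(0.069/1.040) = -3.914  (SOX12)
log2(0.082/0.760) = -3.212  (CXCL8)
log2(0.261/0.613) = -1.232  (CASP5)
log2(5093/946.5) = 2.428  (HIF3)
log2(191.4/315.0) = -0.719  (AKT9)
The largest magnitude belongs to SOX12.

3.914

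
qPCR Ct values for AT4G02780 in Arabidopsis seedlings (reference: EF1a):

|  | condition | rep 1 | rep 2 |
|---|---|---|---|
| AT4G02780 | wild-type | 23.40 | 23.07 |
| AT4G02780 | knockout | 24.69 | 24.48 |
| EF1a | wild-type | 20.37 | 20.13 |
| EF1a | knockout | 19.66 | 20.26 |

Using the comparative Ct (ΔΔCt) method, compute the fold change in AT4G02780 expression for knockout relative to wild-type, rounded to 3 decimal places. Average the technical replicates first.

0.321

Mean Ct: AT4G02780 wild-type 23.235; AT4G02780 knockout 24.585; EF1a wild-type 20.250; EF1a knockout 19.960
ΔCt(wild-type) = 23.235 − 20.250 = 2.985
ΔCt(knockout) = 24.585 − 19.960 = 4.625
ΔΔCt = 4.625 − 2.985 = 1.640
Fold change = 2^(−1.640) = 0.3209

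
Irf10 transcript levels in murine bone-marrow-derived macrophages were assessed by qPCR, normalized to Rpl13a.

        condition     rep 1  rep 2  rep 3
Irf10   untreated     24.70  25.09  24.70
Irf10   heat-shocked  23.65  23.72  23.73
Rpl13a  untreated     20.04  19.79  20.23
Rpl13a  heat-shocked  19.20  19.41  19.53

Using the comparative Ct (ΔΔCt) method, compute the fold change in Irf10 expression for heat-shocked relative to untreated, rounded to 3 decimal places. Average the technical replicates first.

1.404

Mean Ct: Irf10 untreated 24.830; Irf10 heat-shocked 23.700; Rpl13a untreated 20.020; Rpl13a heat-shocked 19.380
ΔCt(untreated) = 24.830 − 20.020 = 4.810
ΔCt(heat-shocked) = 23.700 − 19.380 = 4.320
ΔΔCt = 4.320 − 4.810 = -0.490
Fold change = 2^(−(-0.490)) = 2^0.490 = 1.4044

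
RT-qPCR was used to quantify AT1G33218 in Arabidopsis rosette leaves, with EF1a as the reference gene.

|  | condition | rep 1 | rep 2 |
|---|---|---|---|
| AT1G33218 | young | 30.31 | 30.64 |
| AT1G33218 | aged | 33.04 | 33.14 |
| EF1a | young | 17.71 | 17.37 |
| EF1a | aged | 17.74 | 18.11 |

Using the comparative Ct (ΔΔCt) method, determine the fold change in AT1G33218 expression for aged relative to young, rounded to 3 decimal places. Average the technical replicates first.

Mean Ct: AT1G33218 young 30.475; AT1G33218 aged 33.090; EF1a young 17.540; EF1a aged 17.925
ΔCt(young) = 30.475 − 17.540 = 12.935
ΔCt(aged) = 33.090 − 17.925 = 15.165
ΔΔCt = 15.165 − 12.935 = 2.230
Fold change = 2^(−2.230) = 0.2132

0.213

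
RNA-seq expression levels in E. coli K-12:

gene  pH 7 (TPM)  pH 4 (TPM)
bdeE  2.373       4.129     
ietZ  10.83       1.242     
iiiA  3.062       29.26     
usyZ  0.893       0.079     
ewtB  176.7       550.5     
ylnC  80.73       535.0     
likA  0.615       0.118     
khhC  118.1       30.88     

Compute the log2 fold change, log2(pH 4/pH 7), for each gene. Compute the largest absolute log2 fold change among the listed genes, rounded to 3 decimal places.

log2(4.129/2.373) = 0.799  (bdeE)
log2(1.242/10.83) = -3.124  (ietZ)
log2(29.26/3.062) = 3.256  (iiiA)
log2(0.079/0.893) = -3.499  (usyZ)
log2(550.5/176.7) = 1.639  (ewtB)
log2(535.0/80.73) = 2.728  (ylnC)
log2(0.118/0.615) = -2.382  (likA)
log2(30.88/118.1) = -1.935  (khhC)
The largest magnitude belongs to usyZ.

3.499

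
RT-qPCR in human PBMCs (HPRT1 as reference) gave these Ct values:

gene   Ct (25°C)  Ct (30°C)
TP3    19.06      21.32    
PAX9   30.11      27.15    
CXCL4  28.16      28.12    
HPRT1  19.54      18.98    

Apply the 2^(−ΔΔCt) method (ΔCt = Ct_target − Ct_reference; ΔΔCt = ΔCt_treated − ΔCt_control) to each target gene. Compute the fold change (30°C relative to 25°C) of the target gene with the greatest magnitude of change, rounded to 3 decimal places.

TP3: ΔΔCt = (21.32−18.98) − (19.06−19.54) = 2.34 − (-0.48) = 2.82; fold change = 2^-2.82 = 0.142
PAX9: ΔΔCt = (27.15−18.98) − (30.11−19.54) = 8.17 − 10.57 = -2.40; fold change = 2^2.40 = 5.278
CXCL4: ΔΔCt = (28.12−18.98) − (28.16−19.54) = 9.14 − 8.62 = 0.52; fold change = 2^-0.52 = 0.697
TP3 has the largest |ΔΔCt| = 2.82.

0.142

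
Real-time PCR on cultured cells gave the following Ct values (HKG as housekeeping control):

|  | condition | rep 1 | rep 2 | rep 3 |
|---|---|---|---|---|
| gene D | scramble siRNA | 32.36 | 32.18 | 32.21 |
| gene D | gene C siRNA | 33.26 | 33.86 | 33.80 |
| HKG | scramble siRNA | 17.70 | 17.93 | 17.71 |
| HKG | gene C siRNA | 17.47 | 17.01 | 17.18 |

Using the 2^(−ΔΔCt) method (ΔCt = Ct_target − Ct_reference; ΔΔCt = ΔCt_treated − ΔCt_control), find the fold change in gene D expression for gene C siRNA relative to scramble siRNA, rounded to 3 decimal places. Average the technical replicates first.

Mean Ct: gene D scramble siRNA 32.250; gene D gene C siRNA 33.640; HKG scramble siRNA 17.780; HKG gene C siRNA 17.220
ΔCt(scramble siRNA) = 32.250 − 17.780 = 14.470
ΔCt(gene C siRNA) = 33.640 − 17.220 = 16.420
ΔΔCt = 16.420 − 14.470 = 1.950
Fold change = 2^(−1.950) = 0.2588

0.259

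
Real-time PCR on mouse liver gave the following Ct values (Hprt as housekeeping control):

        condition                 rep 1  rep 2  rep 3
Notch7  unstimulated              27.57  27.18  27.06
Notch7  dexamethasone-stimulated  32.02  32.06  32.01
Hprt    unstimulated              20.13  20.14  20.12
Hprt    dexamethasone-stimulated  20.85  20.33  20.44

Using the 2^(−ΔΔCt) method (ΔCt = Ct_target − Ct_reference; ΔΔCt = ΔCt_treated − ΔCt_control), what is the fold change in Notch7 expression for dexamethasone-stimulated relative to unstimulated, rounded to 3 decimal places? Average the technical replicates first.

Mean Ct: Notch7 unstimulated 27.270; Notch7 dexamethasone-stimulated 32.030; Hprt unstimulated 20.130; Hprt dexamethasone-stimulated 20.540
ΔCt(unstimulated) = 27.270 − 20.130 = 7.140
ΔCt(dexamethasone-stimulated) = 32.030 − 20.540 = 11.490
ΔΔCt = 11.490 − 7.140 = 4.350
Fold change = 2^(−4.350) = 0.0490

0.049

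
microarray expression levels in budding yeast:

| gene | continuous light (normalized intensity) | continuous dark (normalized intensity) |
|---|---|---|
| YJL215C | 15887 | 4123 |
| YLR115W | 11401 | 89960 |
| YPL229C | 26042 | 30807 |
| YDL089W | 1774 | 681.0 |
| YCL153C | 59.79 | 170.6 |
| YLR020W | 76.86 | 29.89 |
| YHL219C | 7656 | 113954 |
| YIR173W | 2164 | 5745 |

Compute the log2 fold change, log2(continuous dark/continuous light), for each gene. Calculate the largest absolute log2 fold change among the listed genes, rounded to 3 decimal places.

3.896

log2(4123/15887) = -1.946  (YJL215C)
log2(89960/11401) = 2.980  (YLR115W)
log2(30807/26042) = 0.242  (YPL229C)
log2(681.0/1774) = -1.381  (YDL089W)
log2(170.6/59.79) = 1.513  (YCL153C)
log2(29.89/76.86) = -1.363  (YLR020W)
log2(113954/7656) = 3.896  (YHL219C)
log2(5745/2164) = 1.409  (YIR173W)
The largest magnitude belongs to YHL219C.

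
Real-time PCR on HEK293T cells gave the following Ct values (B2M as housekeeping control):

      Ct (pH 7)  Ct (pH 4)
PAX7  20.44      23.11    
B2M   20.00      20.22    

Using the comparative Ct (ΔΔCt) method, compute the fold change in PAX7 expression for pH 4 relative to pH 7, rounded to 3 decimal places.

ΔCt(pH 7) = 20.440 − 20.000 = 0.440
ΔCt(pH 4) = 23.110 − 20.220 = 2.890
ΔΔCt = 2.890 − 0.440 = 2.450
Fold change = 2^(−2.450) = 0.1830

0.183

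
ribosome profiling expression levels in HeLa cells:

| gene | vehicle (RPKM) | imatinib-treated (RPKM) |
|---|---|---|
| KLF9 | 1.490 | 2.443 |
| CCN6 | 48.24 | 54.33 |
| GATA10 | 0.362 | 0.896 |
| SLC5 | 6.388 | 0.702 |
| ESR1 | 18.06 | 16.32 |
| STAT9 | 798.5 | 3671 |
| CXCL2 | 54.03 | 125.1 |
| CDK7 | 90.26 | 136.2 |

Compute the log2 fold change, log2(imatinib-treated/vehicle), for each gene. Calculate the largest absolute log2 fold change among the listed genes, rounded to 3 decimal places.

3.186

log2(2.443/1.490) = 0.713  (KLF9)
log2(54.33/48.24) = 0.172  (CCN6)
log2(0.896/0.362) = 1.308  (GATA10)
log2(0.702/6.388) = -3.186  (SLC5)
log2(16.32/18.06) = -0.146  (ESR1)
log2(3671/798.5) = 2.201  (STAT9)
log2(125.1/54.03) = 1.211  (CXCL2)
log2(136.2/90.26) = 0.594  (CDK7)
The largest magnitude belongs to SLC5.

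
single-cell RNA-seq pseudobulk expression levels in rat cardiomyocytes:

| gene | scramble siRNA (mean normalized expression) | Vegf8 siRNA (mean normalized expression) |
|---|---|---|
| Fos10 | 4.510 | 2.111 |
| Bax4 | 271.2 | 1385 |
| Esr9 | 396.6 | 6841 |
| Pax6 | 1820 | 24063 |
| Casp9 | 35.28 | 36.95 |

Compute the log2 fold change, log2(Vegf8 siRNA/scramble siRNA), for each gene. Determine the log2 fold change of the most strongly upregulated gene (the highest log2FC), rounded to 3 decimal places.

4.108

log2(2.111/4.510) = -1.095  (Fos10)
log2(1385/271.2) = 2.352  (Bax4)
log2(6841/396.6) = 4.108  (Esr9)
log2(24063/1820) = 3.725  (Pax6)
log2(36.95/35.28) = 0.067  (Casp9)
Esr9 is most strongly upregulated.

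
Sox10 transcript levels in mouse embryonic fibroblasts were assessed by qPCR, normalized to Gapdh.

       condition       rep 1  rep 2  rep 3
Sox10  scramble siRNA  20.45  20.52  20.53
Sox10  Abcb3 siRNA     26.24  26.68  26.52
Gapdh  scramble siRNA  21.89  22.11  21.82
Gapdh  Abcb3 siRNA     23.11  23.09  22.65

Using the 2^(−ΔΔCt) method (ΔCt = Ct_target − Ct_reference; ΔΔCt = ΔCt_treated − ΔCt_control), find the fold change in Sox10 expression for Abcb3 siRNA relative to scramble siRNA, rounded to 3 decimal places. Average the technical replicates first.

0.032

Mean Ct: Sox10 scramble siRNA 20.500; Sox10 Abcb3 siRNA 26.480; Gapdh scramble siRNA 21.940; Gapdh Abcb3 siRNA 22.950
ΔCt(scramble siRNA) = 20.500 − 21.940 = -1.440
ΔCt(Abcb3 siRNA) = 26.480 − 22.950 = 3.530
ΔΔCt = 3.530 − (-1.440) = 4.970
Fold change = 2^(−4.970) = 0.0319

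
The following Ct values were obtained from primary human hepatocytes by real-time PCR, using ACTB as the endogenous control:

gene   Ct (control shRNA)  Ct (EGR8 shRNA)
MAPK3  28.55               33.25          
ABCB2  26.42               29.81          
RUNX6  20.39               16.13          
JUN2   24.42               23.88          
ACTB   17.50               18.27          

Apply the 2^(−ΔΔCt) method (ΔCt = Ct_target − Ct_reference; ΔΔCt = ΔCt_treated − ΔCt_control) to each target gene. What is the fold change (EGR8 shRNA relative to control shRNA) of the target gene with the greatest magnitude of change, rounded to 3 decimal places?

MAPK3: ΔΔCt = (33.25−18.27) − (28.55−17.50) = 14.98 − 11.05 = 3.93; fold change = 2^-3.93 = 0.066
ABCB2: ΔΔCt = (29.81−18.27) − (26.42−17.50) = 11.54 − 8.92 = 2.62; fold change = 2^-2.62 = 0.163
RUNX6: ΔΔCt = (16.13−18.27) − (20.39−17.50) = -2.14 − 2.89 = -5.03; fold change = 2^5.03 = 32.672
JUN2: ΔΔCt = (23.88−18.27) − (24.42−17.50) = 5.61 − 6.92 = -1.31; fold change = 2^1.31 = 2.479
RUNX6 has the largest |ΔΔCt| = 5.03.

32.672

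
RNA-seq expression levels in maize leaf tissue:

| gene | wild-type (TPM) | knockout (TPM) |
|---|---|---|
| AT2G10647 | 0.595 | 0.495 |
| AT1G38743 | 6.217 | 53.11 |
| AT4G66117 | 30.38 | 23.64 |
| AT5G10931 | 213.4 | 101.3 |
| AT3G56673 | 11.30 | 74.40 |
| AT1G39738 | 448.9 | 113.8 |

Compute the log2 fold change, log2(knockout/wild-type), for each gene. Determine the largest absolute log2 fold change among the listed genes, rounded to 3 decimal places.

log2(0.495/0.595) = -0.265  (AT2G10647)
log2(53.11/6.217) = 3.095  (AT1G38743)
log2(23.64/30.38) = -0.362  (AT4G66117)
log2(101.3/213.4) = -1.075  (AT5G10931)
log2(74.40/11.30) = 2.719  (AT3G56673)
log2(113.8/448.9) = -1.980  (AT1G39738)
The largest magnitude belongs to AT1G38743.

3.095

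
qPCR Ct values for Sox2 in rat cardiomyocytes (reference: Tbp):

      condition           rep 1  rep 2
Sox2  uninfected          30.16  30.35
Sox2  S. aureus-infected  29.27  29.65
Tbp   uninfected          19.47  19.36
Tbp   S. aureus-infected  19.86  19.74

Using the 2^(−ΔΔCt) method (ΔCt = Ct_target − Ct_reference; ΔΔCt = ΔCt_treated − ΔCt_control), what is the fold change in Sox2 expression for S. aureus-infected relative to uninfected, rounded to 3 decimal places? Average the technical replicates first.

2.266

Mean Ct: Sox2 uninfected 30.255; Sox2 S. aureus-infected 29.460; Tbp uninfected 19.415; Tbp S. aureus-infected 19.800
ΔCt(uninfected) = 30.255 − 19.415 = 10.840
ΔCt(S. aureus-infected) = 29.460 − 19.800 = 9.660
ΔΔCt = 9.660 − 10.840 = -1.180
Fold change = 2^(−(-1.180)) = 2^1.180 = 2.2658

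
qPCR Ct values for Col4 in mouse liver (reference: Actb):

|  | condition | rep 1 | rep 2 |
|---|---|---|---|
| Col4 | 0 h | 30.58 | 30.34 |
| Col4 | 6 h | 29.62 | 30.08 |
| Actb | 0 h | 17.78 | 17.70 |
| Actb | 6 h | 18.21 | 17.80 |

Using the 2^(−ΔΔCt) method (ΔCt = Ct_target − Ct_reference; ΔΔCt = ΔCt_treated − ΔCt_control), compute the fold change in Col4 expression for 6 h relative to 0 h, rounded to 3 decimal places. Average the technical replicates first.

Mean Ct: Col4 0 h 30.460; Col4 6 h 29.850; Actb 0 h 17.740; Actb 6 h 18.005
ΔCt(0 h) = 30.460 − 17.740 = 12.720
ΔCt(6 h) = 29.850 − 18.005 = 11.845
ΔΔCt = 11.845 − 12.720 = -0.875
Fold change = 2^(−(-0.875)) = 2^0.875 = 1.8340

1.834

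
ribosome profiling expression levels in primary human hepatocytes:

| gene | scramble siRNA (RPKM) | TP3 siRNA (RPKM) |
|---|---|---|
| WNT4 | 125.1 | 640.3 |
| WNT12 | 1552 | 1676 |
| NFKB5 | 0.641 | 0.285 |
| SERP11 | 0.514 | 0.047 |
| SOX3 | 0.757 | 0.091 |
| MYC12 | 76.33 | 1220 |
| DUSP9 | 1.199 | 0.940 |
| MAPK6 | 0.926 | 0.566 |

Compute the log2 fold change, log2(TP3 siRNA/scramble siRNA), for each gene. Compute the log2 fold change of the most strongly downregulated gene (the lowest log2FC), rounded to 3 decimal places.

-3.451

log2(640.3/125.1) = 2.356  (WNT4)
log2(1676/1552) = 0.111  (WNT12)
log2(0.285/0.641) = -1.169  (NFKB5)
log2(0.047/0.514) = -3.451  (SERP11)
log2(0.091/0.757) = -3.056  (SOX3)
log2(1220/76.33) = 3.998  (MYC12)
log2(0.940/1.199) = -0.351  (DUSP9)
log2(0.566/0.926) = -0.710  (MAPK6)
SERP11 is most strongly downregulated.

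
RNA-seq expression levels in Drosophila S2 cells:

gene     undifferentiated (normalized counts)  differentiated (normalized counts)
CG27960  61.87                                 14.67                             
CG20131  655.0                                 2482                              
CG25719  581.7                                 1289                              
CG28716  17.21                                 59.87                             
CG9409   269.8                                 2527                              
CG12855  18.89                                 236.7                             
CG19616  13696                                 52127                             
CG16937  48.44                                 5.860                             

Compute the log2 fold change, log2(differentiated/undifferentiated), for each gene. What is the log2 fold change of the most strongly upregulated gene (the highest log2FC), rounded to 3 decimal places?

3.647

log2(14.67/61.87) = -2.076  (CG27960)
log2(2482/655.0) = 1.922  (CG20131)
log2(1289/581.7) = 1.148  (CG25719)
log2(59.87/17.21) = 1.799  (CG28716)
log2(2527/269.8) = 3.227  (CG9409)
log2(236.7/18.89) = 3.647  (CG12855)
log2(52127/13696) = 1.928  (CG19616)
log2(5.860/48.44) = -3.047  (CG16937)
CG12855 is most strongly upregulated.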